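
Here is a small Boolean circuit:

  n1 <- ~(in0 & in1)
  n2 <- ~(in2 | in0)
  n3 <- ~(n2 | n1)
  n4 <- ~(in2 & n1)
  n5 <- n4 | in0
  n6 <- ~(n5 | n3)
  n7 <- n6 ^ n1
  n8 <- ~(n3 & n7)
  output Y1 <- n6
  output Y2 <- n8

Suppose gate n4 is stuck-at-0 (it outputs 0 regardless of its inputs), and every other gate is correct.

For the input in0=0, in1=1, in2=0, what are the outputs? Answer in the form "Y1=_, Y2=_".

Y1=1, Y2=1

Propagate with n4 forced: n1=1, n2=1, n3=0, n4=0 [stuck-at-0], n5=0, n6=1, n7=0, n8=1.
So the outputs are Y1=1, Y2=1. (Without the fault they would be Y1=0, Y2=1.)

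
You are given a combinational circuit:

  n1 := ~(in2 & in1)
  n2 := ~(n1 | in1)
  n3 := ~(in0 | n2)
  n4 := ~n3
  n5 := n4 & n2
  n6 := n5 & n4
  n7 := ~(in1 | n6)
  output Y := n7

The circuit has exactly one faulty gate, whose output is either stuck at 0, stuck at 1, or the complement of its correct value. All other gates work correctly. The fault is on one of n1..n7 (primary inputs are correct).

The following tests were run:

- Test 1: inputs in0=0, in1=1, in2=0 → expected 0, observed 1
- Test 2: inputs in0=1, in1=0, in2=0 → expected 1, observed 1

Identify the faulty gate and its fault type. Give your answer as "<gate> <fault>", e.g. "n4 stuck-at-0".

Fault-free values for test 1 (in0=0, in1=1, in2=0): n1=1, n2=0, n3=1, n4=0, n5=0, n6=0, n7=0, giving Y=0. Observed 1.
Test 1: faults giving observed 1 are {n7 stuck-at-1, n7 inverted output}.
Test 2 (in0=1, in1=0, in2=0): fault-free n1=1, n2=0, n3=0, n4=1, n5=0, n6=0, n7=1 → 1; observed 1. Eliminates n7 inverted output.
Only n7 stuck-at-1 is consistent with every test.

n7 stuck-at-1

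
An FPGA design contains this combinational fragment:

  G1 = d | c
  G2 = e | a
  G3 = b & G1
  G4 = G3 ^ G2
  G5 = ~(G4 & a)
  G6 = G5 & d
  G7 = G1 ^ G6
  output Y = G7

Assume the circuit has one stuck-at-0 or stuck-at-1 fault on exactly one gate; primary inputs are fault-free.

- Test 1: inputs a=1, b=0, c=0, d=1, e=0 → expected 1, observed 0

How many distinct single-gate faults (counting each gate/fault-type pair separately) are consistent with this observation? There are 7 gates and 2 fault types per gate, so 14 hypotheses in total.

Fault-free: G1=1, G2=1, G3=0, G4=1, G5=0, G6=0, G7=1 → 1. Observed 0.
  G1 stuck-at-0: output 0 ✓
  G1 stuck-at-1: output 1 ✗
  G2 stuck-at-0: output 0 ✓
  G2 stuck-at-1: output 1 ✗
  G3 stuck-at-0: output 1 ✗
  G3 stuck-at-1: output 0 ✓
  G4 stuck-at-0: output 0 ✓
  G4 stuck-at-1: output 1 ✗
  G5 stuck-at-0: output 1 ✗
  G5 stuck-at-1: output 0 ✓
  G6 stuck-at-0: output 1 ✗
  G6 stuck-at-1: output 0 ✓
  G7 stuck-at-0: output 0 ✓
  G7 stuck-at-1: output 1 ✗
Consistent faults: {G1 stuck-at-0, G2 stuck-at-0, G3 stuck-at-1, G4 stuck-at-0, G5 stuck-at-1, G6 stuck-at-1, G7 stuck-at-0} — 7 in all.

7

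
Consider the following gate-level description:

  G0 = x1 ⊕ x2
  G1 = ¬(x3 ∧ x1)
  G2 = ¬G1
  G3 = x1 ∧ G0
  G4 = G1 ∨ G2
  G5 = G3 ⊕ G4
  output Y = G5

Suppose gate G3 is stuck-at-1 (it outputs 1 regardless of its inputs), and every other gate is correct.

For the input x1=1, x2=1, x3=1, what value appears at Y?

0

Propagate with G3 forced: G0=0, G1=0, G2=1, G3=1 [stuck-at-1], G4=1, G5=0.
So Y = 0. (Without the fault it would be 1.)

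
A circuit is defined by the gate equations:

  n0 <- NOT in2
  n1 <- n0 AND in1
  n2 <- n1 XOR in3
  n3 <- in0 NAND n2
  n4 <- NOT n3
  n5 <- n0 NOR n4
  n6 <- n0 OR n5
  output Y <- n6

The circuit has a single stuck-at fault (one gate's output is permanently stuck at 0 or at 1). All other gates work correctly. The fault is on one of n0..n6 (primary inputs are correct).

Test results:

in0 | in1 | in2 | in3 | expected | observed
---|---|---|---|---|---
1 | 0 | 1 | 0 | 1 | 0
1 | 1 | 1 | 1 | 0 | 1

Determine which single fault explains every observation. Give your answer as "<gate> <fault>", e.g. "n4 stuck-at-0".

Fault-free values for test 1 (in0=1, in1=0, in2=1, in3=0): n0=0, n1=0, n2=0, n3=1, n4=0, n5=1, n6=1, giving Y=1. Observed 0.
Test 1: faults giving observed 0 are {n1 stuck-at-1, n2 stuck-at-1, n3 stuck-at-0, n4 stuck-at-1, n5 stuck-at-0, n6 stuck-at-0}.
Test 2 (in0=1, in1=1, in2=1, in3=1): fault-free n0=0, n1=0, n2=1, n3=0, n4=1, n5=0, n6=0 → 0; observed 1. Eliminates n2 stuck-at-1, n3 stuck-at-0, n4 stuck-at-1, n5 stuck-at-0, n6 stuck-at-0.
Only n1 stuck-at-1 is consistent with every test.

n1 stuck-at-1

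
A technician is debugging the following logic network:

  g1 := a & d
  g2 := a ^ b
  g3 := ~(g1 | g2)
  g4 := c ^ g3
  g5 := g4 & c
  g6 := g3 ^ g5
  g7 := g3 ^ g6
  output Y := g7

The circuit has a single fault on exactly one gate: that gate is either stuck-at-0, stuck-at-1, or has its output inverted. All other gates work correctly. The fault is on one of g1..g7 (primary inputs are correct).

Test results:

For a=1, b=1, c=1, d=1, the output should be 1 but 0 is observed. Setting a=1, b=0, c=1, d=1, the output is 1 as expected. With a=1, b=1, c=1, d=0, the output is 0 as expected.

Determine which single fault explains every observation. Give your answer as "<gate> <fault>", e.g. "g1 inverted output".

Fault-free values for test 1 (a=1, b=1, c=1, d=1): g1=1, g2=0, g3=0, g4=1, g5=1, g6=1, g7=1, giving Y=1. Observed 0.
Test 1: faults giving observed 0 are {g1 stuck-at-0, g1 inverted output, g3 stuck-at-1, g3 inverted output, g4 stuck-at-0, g4 inverted output, g5 stuck-at-0, g5 inverted output, g6 stuck-at-0, g6 inverted output, g7 stuck-at-0, g7 inverted output}.
Test 2 (a=1, b=0, c=1, d=1): fault-free g1=1, g2=1, g3=0, g4=1, g5=1, g6=1, g7=1 → 1; observed 1. Eliminates g3 stuck-at-1, g3 inverted output, g4 stuck-at-0, g4 inverted output, g5 stuck-at-0, g5 inverted output, g6 stuck-at-0, g6 inverted output, g7 stuck-at-0, g7 inverted output.
Test 3 (a=1, b=1, c=1, d=0): fault-free g1=0, g2=0, g3=1, g4=0, g5=0, g6=1, g7=0 → 0; observed 0. Eliminates g1 inverted output.
Only g1 stuck-at-0 is consistent with every test.

g1 stuck-at-0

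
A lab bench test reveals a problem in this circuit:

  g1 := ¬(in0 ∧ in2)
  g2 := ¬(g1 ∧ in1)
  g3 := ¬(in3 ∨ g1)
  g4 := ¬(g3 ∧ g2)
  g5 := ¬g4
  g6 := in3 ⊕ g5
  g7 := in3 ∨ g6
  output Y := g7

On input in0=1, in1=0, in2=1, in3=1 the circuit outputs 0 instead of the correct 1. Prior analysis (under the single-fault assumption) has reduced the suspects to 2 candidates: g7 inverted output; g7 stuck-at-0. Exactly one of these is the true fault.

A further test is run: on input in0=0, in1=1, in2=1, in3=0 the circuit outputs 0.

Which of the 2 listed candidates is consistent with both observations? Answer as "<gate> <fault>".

Evaluate each candidate on input in0=0, in1=1, in2=1, in3=0:
  g7 inverted output: g1=1, g2=0, g3=0, g4=1, g5=0, g6=0, g7=1 [inverted output] → 1 — eliminated
  g7 stuck-at-0: g1=1, g2=0, g3=0, g4=1, g5=0, g6=0, g7=0 [stuck-at-0] → 0 — matches
Only g7 stuck-at-0 reproduces the observed 0.

g7 stuck-at-0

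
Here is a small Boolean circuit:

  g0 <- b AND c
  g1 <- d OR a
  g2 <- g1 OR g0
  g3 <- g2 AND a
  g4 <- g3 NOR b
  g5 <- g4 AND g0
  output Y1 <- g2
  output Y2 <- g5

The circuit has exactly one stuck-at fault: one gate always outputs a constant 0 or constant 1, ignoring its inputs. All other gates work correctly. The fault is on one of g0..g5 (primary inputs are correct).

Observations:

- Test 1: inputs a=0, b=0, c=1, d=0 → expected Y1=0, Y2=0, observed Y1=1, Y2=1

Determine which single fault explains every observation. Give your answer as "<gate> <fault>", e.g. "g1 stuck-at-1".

g0 stuck-at-1

Fault-free values for test 1 (a=0, b=0, c=1, d=0): g0=0, g1=0, g2=0, g3=0, g4=1, g5=0, giving Y1=0, Y2=0. Observed Y1=1, Y2=1.
Test 1: faults giving observed Y1=1, Y2=1 are {g0 stuck-at-1}.
Only g0 stuck-at-1 is consistent with every test.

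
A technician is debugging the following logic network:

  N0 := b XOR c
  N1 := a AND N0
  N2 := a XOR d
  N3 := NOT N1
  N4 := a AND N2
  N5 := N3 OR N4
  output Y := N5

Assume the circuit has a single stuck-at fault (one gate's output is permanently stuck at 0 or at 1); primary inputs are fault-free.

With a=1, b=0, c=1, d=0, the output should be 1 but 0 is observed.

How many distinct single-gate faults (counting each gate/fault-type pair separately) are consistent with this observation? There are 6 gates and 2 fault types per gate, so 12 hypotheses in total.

Fault-free: N0=1, N1=1, N2=1, N3=0, N4=1, N5=1 → 1. Observed 0.
  N0 stuck-at-0: output 1 ✗
  N0 stuck-at-1: output 1 ✗
  N1 stuck-at-0: output 1 ✗
  N1 stuck-at-1: output 1 ✗
  N2 stuck-at-0: output 0 ✓
  N2 stuck-at-1: output 1 ✗
  N3 stuck-at-0: output 1 ✗
  N3 stuck-at-1: output 1 ✗
  N4 stuck-at-0: output 0 ✓
  N4 stuck-at-1: output 1 ✗
  N5 stuck-at-0: output 0 ✓
  N5 stuck-at-1: output 1 ✗
Consistent faults: {N2 stuck-at-0, N4 stuck-at-0, N5 stuck-at-0} — 3 in all.

3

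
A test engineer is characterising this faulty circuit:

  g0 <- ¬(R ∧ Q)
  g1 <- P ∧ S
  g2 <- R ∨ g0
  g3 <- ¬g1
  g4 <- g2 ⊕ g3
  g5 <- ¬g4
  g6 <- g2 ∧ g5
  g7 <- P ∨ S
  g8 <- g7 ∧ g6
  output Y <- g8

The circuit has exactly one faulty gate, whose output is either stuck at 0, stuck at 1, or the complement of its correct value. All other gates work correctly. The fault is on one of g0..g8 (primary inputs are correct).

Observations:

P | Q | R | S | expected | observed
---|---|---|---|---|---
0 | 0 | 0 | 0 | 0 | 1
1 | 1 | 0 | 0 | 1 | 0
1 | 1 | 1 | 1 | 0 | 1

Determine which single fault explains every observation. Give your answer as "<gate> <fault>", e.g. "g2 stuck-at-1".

Fault-free values for test 1 (P=0, Q=0, R=0, S=0): g0=1, g1=0, g2=1, g3=1, g4=0, g5=1, g6=1, g7=0, g8=0, giving Y=0. Observed 1.
Test 1: faults giving observed 1 are {g7 stuck-at-1, g7 inverted output, g8 stuck-at-1, g8 inverted output}.
Test 2 (P=1, Q=1, R=0, S=0): fault-free g0=1, g1=0, g2=1, g3=1, g4=0, g5=1, g6=1, g7=1, g8=1 → 1; observed 0. Eliminates g7 stuck-at-1, g8 stuck-at-1.
Test 3 (P=1, Q=1, R=1, S=1): fault-free g0=0, g1=1, g2=1, g3=0, g4=1, g5=0, g6=0, g7=1, g8=0 → 0; observed 1. Eliminates g7 inverted output.
Only g8 inverted output is consistent with every test.

g8 inverted output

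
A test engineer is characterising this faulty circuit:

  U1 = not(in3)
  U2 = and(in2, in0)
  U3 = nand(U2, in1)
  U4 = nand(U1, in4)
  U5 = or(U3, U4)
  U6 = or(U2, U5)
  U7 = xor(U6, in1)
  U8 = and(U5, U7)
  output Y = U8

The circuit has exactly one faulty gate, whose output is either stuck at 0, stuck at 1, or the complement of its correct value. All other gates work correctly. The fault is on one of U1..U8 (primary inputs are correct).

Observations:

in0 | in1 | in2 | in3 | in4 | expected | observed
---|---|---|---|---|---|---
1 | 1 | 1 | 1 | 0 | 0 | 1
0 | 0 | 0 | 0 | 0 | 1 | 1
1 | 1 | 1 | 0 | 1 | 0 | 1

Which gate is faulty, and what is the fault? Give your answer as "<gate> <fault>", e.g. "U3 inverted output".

U8 stuck-at-1

Fault-free values for test 1 (in0=1, in1=1, in2=1, in3=1, in4=0): U1=0, U2=1, U3=0, U4=1, U5=1, U6=1, U7=0, U8=0, giving Y=0. Observed 1.
Test 1: faults giving observed 1 are {U6 stuck-at-0, U6 inverted output, U7 stuck-at-1, U7 inverted output, U8 stuck-at-1, U8 inverted output}.
Test 2 (in0=0, in1=0, in2=0, in3=0, in4=0): fault-free U1=1, U2=0, U3=1, U4=1, U5=1, U6=1, U7=1, U8=1 → 1; observed 1. Eliminates U6 stuck-at-0, U6 inverted output, U7 inverted output, U8 inverted output.
Test 3 (in0=1, in1=1, in2=1, in3=0, in4=1): fault-free U1=1, U2=1, U3=0, U4=0, U5=0, U6=1, U7=0, U8=0 → 0; observed 1. Eliminates U7 stuck-at-1.
Only U8 stuck-at-1 is consistent with every test.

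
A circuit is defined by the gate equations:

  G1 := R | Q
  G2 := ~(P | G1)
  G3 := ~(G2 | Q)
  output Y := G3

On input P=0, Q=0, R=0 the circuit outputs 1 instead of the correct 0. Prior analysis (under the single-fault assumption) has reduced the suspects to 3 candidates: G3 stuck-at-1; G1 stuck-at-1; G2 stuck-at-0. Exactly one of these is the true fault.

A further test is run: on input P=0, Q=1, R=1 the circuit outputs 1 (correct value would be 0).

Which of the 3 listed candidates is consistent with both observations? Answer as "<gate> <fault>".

G3 stuck-at-1

Evaluate each candidate on input P=0, Q=1, R=1:
  G3 stuck-at-1: G1=1, G2=0, G3=1 [stuck-at-1] → 1 — matches
  G1 stuck-at-1: G1=1 [stuck-at-1], G2=0, G3=0 → 0 — eliminated
  G2 stuck-at-0: G1=1, G2=0 [stuck-at-0], G3=0 → 0 — eliminated
Only G3 stuck-at-1 reproduces the observed 1.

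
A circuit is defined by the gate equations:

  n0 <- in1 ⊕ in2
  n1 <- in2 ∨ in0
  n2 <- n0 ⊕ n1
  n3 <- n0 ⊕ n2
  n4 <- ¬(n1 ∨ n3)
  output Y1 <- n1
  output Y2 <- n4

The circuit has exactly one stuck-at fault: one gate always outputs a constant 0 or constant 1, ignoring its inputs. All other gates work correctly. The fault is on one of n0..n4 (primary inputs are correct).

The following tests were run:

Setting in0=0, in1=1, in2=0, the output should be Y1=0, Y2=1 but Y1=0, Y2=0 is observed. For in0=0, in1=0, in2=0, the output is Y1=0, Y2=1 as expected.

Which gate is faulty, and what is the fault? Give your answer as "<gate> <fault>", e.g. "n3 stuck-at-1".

n2 stuck-at-0

Fault-free values for test 1 (in0=0, in1=1, in2=0): n0=1, n1=0, n2=1, n3=0, n4=1, giving Y1=0, Y2=1. Observed Y1=0, Y2=0.
Test 1: faults giving observed Y1=0, Y2=0 are {n2 stuck-at-0, n3 stuck-at-1, n4 stuck-at-0}.
Test 2 (in0=0, in1=0, in2=0): fault-free n0=0, n1=0, n2=0, n3=0, n4=1 → Y1=0, Y2=1; observed Y1=0, Y2=1. Eliminates n3 stuck-at-1, n4 stuck-at-0.
Only n2 stuck-at-0 is consistent with every test.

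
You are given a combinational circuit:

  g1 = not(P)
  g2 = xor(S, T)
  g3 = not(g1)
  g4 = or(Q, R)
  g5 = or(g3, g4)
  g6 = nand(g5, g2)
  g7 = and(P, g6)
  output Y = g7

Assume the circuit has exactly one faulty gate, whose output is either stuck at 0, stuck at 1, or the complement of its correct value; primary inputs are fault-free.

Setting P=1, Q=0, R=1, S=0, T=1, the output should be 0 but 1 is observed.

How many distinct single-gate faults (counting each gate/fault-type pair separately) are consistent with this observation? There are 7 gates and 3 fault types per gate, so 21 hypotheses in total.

8

Fault-free: g1=0, g2=1, g3=1, g4=1, g5=1, g6=0, g7=0 → 0. Observed 1.
  g1: none of the 3 fault types match ✗
  g2: stuck-at-0, inverted output ✓; others ✗
  g3: none of the 3 fault types match ✗
  g4: none of the 3 fault types match ✗
  g5: stuck-at-0, inverted output ✓; others ✗
  g6: stuck-at-1, inverted output ✓; others ✗
  g7: stuck-at-1, inverted output ✓; others ✗
Consistent faults: {g2 stuck-at-0, g2 inverted output, g5 stuck-at-0, g5 inverted output, g6 stuck-at-1, g6 inverted output, g7 stuck-at-1, g7 inverted output} — 8 in all.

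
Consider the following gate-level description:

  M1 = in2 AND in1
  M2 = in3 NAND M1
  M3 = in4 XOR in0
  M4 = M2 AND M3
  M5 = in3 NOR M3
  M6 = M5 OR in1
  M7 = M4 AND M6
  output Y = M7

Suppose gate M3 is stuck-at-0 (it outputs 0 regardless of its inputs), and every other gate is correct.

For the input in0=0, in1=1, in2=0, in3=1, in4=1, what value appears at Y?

0

Propagate with M3 forced: M1=0, M2=1, M3=0 [stuck-at-0], M4=0, M5=0, M6=1, M7=0.
So Y = 0. (Without the fault it would be 1.)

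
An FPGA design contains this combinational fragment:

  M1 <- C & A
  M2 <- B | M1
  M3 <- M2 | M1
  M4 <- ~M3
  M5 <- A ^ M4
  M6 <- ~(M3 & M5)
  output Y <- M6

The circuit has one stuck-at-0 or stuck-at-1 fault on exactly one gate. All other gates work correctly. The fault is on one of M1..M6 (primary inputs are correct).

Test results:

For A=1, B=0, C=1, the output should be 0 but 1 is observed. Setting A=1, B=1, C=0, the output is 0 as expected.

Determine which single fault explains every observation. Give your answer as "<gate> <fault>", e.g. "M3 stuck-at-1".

Fault-free values for test 1 (A=1, B=0, C=1): M1=1, M2=1, M3=1, M4=0, M5=1, M6=0, giving Y=0. Observed 1.
Test 1: faults giving observed 1 are {M1 stuck-at-0, M3 stuck-at-0, M4 stuck-at-1, M5 stuck-at-0, M6 stuck-at-1}.
Test 2 (A=1, B=1, C=0): fault-free M1=0, M2=1, M3=1, M4=0, M5=1, M6=0 → 0; observed 0. Eliminates M3 stuck-at-0, M4 stuck-at-1, M5 stuck-at-0, M6 stuck-at-1.
Only M1 stuck-at-0 is consistent with every test.

M1 stuck-at-0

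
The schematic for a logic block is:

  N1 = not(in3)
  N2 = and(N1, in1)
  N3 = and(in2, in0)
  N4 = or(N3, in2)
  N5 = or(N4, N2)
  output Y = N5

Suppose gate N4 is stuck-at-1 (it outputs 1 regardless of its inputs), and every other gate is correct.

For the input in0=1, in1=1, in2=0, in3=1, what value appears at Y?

1

Propagate with N4 forced: N1=0, N2=0, N3=0, N4=1 [stuck-at-1], N5=1.
So Y = 1. (Without the fault it would be 0.)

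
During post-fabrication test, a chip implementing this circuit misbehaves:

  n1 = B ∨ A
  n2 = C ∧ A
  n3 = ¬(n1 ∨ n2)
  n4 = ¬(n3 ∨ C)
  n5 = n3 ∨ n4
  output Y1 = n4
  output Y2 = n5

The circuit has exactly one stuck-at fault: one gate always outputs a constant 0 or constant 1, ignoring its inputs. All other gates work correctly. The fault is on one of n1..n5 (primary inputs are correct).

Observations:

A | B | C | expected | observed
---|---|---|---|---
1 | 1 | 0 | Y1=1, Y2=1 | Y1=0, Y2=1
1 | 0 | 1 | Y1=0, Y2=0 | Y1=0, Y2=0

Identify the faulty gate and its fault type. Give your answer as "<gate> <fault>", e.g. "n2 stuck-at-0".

n1 stuck-at-0

Fault-free values for test 1 (A=1, B=1, C=0): n1=1, n2=0, n3=0, n4=1, n5=1, giving Y1=1, Y2=1. Observed Y1=0, Y2=1.
Test 1: faults giving observed Y1=0, Y2=1 are {n1 stuck-at-0, n3 stuck-at-1}.
Test 2 (A=1, B=0, C=1): fault-free n1=1, n2=1, n3=0, n4=0, n5=0 → Y1=0, Y2=0; observed Y1=0, Y2=0. Eliminates n3 stuck-at-1.
Only n1 stuck-at-0 is consistent with every test.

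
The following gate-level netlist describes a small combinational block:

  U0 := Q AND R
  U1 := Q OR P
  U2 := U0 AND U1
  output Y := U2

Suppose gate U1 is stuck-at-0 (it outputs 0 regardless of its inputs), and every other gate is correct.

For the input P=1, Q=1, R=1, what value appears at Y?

0

Propagate with U1 forced: U0=1, U1=0 [stuck-at-0], U2=0.
So Y = 0. (Without the fault it would be 1.)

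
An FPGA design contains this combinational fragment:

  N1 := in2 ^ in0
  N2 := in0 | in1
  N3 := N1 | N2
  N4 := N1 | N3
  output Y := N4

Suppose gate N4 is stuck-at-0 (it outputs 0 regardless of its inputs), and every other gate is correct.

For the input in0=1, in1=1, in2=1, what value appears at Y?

0

Propagate with N4 forced: N1=0, N2=1, N3=1, N4=0 [stuck-at-0].
So Y = 0. (Without the fault it would be 1.)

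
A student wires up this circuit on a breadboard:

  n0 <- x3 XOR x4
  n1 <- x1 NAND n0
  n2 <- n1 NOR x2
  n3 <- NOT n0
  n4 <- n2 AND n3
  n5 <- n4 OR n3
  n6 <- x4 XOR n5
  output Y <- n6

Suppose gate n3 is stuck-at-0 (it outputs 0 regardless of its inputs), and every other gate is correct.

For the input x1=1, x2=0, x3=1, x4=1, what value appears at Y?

Propagate with n3 forced: n0=0, n1=1, n2=0, n3=0 [stuck-at-0], n4=0, n5=0, n6=1.
So Y = 1. (Without the fault it would be 0.)

1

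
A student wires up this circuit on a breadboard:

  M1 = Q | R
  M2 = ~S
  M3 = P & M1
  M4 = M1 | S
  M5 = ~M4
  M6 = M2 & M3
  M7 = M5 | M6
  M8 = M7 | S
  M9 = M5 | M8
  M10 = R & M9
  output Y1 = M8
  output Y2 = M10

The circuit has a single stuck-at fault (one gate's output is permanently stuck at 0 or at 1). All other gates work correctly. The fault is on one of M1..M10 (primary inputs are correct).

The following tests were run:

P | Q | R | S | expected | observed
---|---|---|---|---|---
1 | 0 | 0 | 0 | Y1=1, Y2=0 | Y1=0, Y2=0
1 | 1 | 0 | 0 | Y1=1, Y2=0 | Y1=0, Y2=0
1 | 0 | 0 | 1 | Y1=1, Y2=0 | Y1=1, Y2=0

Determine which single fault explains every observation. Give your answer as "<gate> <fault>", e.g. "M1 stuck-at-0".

M7 stuck-at-0

Fault-free values for test 1 (P=1, Q=0, R=0, S=0): M1=0, M2=1, M3=0, M4=0, M5=1, M6=0, M7=1, M8=1, M9=1, M10=0, giving Y1=1, Y2=0. Observed Y1=0, Y2=0.
Test 1: faults giving observed Y1=0, Y2=0 are {M4 stuck-at-1, M5 stuck-at-0, M7 stuck-at-0, M8 stuck-at-0}.
Test 2 (P=1, Q=1, R=0, S=0): fault-free M1=1, M2=1, M3=1, M4=1, M5=0, M6=1, M7=1, M8=1, M9=1, M10=0 → Y1=1, Y2=0; observed Y1=0, Y2=0. Eliminates M4 stuck-at-1, M5 stuck-at-0.
Test 3 (P=1, Q=0, R=0, S=1): fault-free M1=0, M2=0, M3=0, M4=1, M5=0, M6=0, M7=0, M8=1, M9=1, M10=0 → Y1=1, Y2=0; observed Y1=1, Y2=0. Eliminates M8 stuck-at-0.
Only M7 stuck-at-0 is consistent with every test.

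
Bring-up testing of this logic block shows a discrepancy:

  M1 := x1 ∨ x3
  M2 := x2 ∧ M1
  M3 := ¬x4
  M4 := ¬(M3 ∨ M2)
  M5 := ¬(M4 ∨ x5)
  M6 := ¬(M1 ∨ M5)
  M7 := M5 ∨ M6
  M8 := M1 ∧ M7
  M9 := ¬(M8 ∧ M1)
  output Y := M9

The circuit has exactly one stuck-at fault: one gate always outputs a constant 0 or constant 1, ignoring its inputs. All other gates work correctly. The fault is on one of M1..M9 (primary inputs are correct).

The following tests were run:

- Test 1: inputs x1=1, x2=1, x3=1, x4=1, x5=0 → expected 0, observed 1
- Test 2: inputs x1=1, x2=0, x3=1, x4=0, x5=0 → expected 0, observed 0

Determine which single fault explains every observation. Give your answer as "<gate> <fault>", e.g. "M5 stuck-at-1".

M2 stuck-at-0

Fault-free values for test 1 (x1=1, x2=1, x3=1, x4=1, x5=0): M1=1, M2=1, M3=0, M4=0, M5=1, M6=0, M7=1, M8=1, M9=0, giving Y=0. Observed 1.
Test 1: faults giving observed 1 are {M1 stuck-at-0, M2 stuck-at-0, M4 stuck-at-1, M5 stuck-at-0, M7 stuck-at-0, M8 stuck-at-0, M9 stuck-at-1}.
Test 2 (x1=1, x2=0, x3=1, x4=0, x5=0): fault-free M1=1, M2=0, M3=1, M4=0, M5=1, M6=0, M7=1, M8=1, M9=0 → 0; observed 0. Eliminates M1 stuck-at-0, M4 stuck-at-1, M5 stuck-at-0, M7 stuck-at-0, M8 stuck-at-0, M9 stuck-at-1.
Only M2 stuck-at-0 is consistent with every test.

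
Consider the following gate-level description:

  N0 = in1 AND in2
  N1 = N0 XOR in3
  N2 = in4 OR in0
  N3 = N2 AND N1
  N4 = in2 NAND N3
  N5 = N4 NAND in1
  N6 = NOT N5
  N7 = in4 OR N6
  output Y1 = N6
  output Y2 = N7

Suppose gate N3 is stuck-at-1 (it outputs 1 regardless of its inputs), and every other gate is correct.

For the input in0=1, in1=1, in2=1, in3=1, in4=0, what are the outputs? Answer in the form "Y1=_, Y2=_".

Y1=0, Y2=0

Propagate with N3 forced: N0=1, N1=0, N2=1, N3=1 [stuck-at-1], N4=0, N5=1, N6=0, N7=0.
So the outputs are Y1=0, Y2=0. (Without the fault they would be Y1=1, Y2=1.)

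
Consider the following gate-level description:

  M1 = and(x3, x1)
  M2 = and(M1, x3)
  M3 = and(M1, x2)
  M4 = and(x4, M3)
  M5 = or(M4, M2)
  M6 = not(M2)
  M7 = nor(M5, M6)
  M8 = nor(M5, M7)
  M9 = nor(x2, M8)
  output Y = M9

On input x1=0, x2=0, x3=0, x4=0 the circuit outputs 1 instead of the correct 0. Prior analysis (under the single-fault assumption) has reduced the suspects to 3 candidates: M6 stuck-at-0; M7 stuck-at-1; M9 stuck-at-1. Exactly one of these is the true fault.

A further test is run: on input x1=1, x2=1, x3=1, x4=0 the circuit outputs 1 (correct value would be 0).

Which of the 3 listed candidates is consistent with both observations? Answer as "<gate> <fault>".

M9 stuck-at-1

Evaluate each candidate on input x1=1, x2=1, x3=1, x4=0:
  M6 stuck-at-0: M1=1, M2=1, M3=1, M4=0, M5=1, M6=0 [stuck-at-0], M7=0, M8=0, M9=0 → 0 — eliminated
  M7 stuck-at-1: M1=1, M2=1, M3=1, M4=0, M5=1, M6=0, M7=1 [stuck-at-1], M8=0, M9=0 → 0 — eliminated
  M9 stuck-at-1: M1=1, M2=1, M3=1, M4=0, M5=1, M6=0, M7=0, M8=0, M9=1 [stuck-at-1] → 1 — matches
Only M9 stuck-at-1 reproduces the observed 1.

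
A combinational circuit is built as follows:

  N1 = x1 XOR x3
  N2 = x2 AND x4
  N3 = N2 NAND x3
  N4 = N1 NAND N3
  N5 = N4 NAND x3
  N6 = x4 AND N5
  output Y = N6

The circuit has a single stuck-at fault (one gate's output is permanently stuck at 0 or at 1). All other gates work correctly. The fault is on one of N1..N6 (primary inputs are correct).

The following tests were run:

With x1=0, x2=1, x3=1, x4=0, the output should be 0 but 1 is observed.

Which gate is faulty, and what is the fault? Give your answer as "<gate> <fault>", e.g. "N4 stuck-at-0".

N6 stuck-at-1

Fault-free values for test 1 (x1=0, x2=1, x3=1, x4=0): N1=1, N2=0, N3=1, N4=0, N5=1, N6=0, giving Y=0. Observed 1.
Test 1: faults giving observed 1 are {N6 stuck-at-1}.
Only N6 stuck-at-1 is consistent with every test.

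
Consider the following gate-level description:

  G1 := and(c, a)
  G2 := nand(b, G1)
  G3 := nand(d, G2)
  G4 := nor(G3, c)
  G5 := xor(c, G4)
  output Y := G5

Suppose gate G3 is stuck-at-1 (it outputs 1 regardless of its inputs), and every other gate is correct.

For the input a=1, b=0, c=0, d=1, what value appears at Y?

Propagate with G3 forced: G1=0, G2=1, G3=1 [stuck-at-1], G4=0, G5=0.
So Y = 0. (Without the fault it would be 1.)

0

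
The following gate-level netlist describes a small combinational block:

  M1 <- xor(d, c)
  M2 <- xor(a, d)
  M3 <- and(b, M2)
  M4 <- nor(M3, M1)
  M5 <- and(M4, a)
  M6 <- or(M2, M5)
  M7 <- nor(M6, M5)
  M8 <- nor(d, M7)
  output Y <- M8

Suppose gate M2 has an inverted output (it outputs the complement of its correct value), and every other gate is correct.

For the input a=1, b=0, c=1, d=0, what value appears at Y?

0

Propagate with M2 forced: M1=1, M2=0 [inverted output], M3=0, M4=0, M5=0, M6=0, M7=1, M8=0.
So Y = 0. (Without the fault it would be 1.)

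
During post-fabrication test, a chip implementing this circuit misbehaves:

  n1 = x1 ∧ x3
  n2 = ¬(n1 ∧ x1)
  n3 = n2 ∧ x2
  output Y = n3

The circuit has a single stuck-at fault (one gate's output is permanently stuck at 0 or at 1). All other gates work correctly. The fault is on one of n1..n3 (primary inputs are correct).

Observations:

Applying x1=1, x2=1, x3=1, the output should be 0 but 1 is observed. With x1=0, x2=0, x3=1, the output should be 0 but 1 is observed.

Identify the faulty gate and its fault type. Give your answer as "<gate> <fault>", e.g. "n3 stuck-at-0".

Fault-free values for test 1 (x1=1, x2=1, x3=1): n1=1, n2=0, n3=0, giving Y=0. Observed 1.
Test 1: faults giving observed 1 are {n1 stuck-at-0, n2 stuck-at-1, n3 stuck-at-1}.
Test 2 (x1=0, x2=0, x3=1): fault-free n1=0, n2=1, n3=0 → 0; observed 1. Eliminates n1 stuck-at-0, n2 stuck-at-1.
Only n3 stuck-at-1 is consistent with every test.

n3 stuck-at-1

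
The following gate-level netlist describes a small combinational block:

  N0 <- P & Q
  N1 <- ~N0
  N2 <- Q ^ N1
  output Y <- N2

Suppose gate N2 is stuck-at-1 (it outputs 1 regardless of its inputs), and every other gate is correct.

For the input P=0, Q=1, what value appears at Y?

Propagate with N2 forced: N0=0, N1=1, N2=1 [stuck-at-1].
So Y = 1. (Without the fault it would be 0.)

1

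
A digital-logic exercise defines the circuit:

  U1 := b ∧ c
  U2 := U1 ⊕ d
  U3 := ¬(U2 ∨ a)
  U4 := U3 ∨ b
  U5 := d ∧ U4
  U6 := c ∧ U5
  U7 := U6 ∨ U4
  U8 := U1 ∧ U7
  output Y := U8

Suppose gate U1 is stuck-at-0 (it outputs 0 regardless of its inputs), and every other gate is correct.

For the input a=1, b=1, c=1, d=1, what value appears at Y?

0

Propagate with U1 forced: U1=0 [stuck-at-0], U2=1, U3=0, U4=1, U5=1, U6=1, U7=1, U8=0.
So Y = 0. (Without the fault it would be 1.)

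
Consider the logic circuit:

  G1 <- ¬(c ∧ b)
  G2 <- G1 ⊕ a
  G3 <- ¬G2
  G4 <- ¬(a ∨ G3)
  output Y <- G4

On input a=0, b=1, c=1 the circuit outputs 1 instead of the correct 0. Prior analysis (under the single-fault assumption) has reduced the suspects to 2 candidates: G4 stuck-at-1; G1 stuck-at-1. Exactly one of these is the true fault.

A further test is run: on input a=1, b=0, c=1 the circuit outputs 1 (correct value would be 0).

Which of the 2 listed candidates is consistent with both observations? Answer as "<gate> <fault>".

Evaluate each candidate on input a=1, b=0, c=1:
  G4 stuck-at-1: G1=1, G2=0, G3=1, G4=1 [stuck-at-1] → 1 — matches
  G1 stuck-at-1: G1=1 [stuck-at-1], G2=0, G3=1, G4=0 → 0 — eliminated
Only G4 stuck-at-1 reproduces the observed 1.

G4 stuck-at-1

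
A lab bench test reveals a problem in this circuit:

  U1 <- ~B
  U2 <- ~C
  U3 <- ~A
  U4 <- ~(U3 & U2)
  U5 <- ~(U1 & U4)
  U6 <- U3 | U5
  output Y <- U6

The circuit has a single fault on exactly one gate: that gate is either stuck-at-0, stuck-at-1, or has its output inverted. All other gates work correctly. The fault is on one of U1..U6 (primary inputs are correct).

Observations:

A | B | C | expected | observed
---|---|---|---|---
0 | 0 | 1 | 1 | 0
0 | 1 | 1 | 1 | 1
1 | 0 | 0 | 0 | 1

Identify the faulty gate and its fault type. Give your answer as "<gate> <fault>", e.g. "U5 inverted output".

U3 inverted output

Fault-free values for test 1 (A=0, B=0, C=1): U1=1, U2=0, U3=1, U4=1, U5=0, U6=1, giving Y=1. Observed 0.
Test 1: faults giving observed 0 are {U3 stuck-at-0, U3 inverted output, U6 stuck-at-0, U6 inverted output}.
Test 2 (A=0, B=1, C=1): fault-free U1=0, U2=0, U3=1, U4=1, U5=1, U6=1 → 1; observed 1. Eliminates U6 stuck-at-0, U6 inverted output.
Test 3 (A=1, B=0, C=0): fault-free U1=1, U2=1, U3=0, U4=1, U5=0, U6=0 → 0; observed 1. Eliminates U3 stuck-at-0.
Only U3 inverted output is consistent with every test.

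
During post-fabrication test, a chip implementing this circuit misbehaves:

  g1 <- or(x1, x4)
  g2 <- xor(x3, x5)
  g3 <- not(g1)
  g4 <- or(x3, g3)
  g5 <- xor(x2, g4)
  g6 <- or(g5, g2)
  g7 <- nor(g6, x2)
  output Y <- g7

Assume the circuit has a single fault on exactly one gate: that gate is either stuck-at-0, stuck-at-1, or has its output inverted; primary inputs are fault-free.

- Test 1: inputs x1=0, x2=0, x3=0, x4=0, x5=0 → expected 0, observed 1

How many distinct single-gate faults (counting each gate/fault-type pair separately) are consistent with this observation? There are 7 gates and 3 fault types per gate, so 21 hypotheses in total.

Fault-free: g1=0, g2=0, g3=1, g4=1, g5=1, g6=1, g7=0 → 0. Observed 1.
  g1: stuck-at-1, inverted output ✓; others ✗
  g2: none of the 3 fault types match ✗
  g3: stuck-at-0, inverted output ✓; others ✗
  g4: stuck-at-0, inverted output ✓; others ✗
  g5: stuck-at-0, inverted output ✓; others ✗
  g6: stuck-at-0, inverted output ✓; others ✗
  g7: stuck-at-1, inverted output ✓; others ✗
Consistent faults: {g1 stuck-at-1, g1 inverted output, g3 stuck-at-0, g3 inverted output, g4 stuck-at-0, g4 inverted output, g5 stuck-at-0, g5 inverted output, g6 stuck-at-0, g6 inverted output, g7 stuck-at-1, g7 inverted output} — 12 in all.

12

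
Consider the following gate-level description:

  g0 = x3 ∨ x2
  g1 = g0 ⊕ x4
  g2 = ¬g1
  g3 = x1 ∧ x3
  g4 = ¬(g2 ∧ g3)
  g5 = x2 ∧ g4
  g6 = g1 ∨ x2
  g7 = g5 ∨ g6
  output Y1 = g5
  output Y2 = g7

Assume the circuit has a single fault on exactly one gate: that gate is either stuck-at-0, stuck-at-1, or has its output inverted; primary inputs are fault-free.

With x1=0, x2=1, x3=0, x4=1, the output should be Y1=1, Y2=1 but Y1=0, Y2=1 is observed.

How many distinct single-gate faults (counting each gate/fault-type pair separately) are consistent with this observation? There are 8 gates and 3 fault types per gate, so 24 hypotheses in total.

Fault-free: g0=1, g1=0, g2=1, g3=0, g4=1, g5=1, g6=1, g7=1 → Y1=1, Y2=1. Observed Y1=0, Y2=1.
  g0: none of the 3 fault types match ✗
  g1: none of the 3 fault types match ✗
  g2: none of the 3 fault types match ✗
  g3: stuck-at-1, inverted output ✓; others ✗
  g4: stuck-at-0, inverted output ✓; others ✗
  g5: stuck-at-0, inverted output ✓; others ✗
  g6: none of the 3 fault types match ✗
  g7: none of the 3 fault types match ✗
Consistent faults: {g3 stuck-at-1, g3 inverted output, g4 stuck-at-0, g4 inverted output, g5 stuck-at-0, g5 inverted output} — 6 in all.

6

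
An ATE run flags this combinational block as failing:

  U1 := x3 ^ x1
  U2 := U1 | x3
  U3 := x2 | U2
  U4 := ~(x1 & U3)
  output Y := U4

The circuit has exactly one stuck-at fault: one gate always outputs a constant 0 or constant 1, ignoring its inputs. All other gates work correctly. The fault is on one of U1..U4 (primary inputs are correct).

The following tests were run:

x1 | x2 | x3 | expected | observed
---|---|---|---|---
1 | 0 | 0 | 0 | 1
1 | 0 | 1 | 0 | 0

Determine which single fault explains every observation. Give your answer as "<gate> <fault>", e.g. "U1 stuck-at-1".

U1 stuck-at-0

Fault-free values for test 1 (x1=1, x2=0, x3=0): U1=1, U2=1, U3=1, U4=0, giving Y=0. Observed 1.
Test 1: faults giving observed 1 are {U1 stuck-at-0, U2 stuck-at-0, U3 stuck-at-0, U4 stuck-at-1}.
Test 2 (x1=1, x2=0, x3=1): fault-free U1=0, U2=1, U3=1, U4=0 → 0; observed 0. Eliminates U2 stuck-at-0, U3 stuck-at-0, U4 stuck-at-1.
Only U1 stuck-at-0 is consistent with every test.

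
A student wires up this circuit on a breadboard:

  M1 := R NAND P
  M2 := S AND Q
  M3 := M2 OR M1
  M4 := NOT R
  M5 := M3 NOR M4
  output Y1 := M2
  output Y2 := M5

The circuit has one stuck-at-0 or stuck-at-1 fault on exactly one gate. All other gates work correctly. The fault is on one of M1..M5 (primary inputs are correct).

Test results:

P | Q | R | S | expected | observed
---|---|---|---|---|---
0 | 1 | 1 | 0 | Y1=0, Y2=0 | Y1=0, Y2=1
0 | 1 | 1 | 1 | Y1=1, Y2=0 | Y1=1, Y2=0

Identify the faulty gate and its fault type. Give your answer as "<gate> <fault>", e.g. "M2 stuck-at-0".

Fault-free values for test 1 (P=0, Q=1, R=1, S=0): M1=1, M2=0, M3=1, M4=0, M5=0, giving Y1=0, Y2=0. Observed Y1=0, Y2=1.
Test 1: faults giving observed Y1=0, Y2=1 are {M1 stuck-at-0, M3 stuck-at-0, M5 stuck-at-1}.
Test 2 (P=0, Q=1, R=1, S=1): fault-free M1=1, M2=1, M3=1, M4=0, M5=0 → Y1=1, Y2=0; observed Y1=1, Y2=0. Eliminates M3 stuck-at-0, M5 stuck-at-1.
Only M1 stuck-at-0 is consistent with every test.

M1 stuck-at-0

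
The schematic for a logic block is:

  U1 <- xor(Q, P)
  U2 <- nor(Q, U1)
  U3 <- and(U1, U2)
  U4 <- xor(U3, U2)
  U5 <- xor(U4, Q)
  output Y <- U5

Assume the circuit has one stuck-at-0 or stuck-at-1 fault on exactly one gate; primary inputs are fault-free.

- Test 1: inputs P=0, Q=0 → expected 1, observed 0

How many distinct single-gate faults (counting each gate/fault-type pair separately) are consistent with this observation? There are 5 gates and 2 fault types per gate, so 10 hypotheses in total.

Fault-free: U1=0, U2=1, U3=0, U4=1, U5=1 → 1. Observed 0.
  U1 stuck-at-0: output 1 ✗
  U1 stuck-at-1: output 0 ✓
  U2 stuck-at-0: output 0 ✓
  U2 stuck-at-1: output 1 ✗
  U3 stuck-at-0: output 1 ✗
  U3 stuck-at-1: output 0 ✓
  U4 stuck-at-0: output 0 ✓
  U4 stuck-at-1: output 1 ✗
  U5 stuck-at-0: output 0 ✓
  U5 stuck-at-1: output 1 ✗
Consistent faults: {U1 stuck-at-1, U2 stuck-at-0, U3 stuck-at-1, U4 stuck-at-0, U5 stuck-at-0} — 5 in all.

5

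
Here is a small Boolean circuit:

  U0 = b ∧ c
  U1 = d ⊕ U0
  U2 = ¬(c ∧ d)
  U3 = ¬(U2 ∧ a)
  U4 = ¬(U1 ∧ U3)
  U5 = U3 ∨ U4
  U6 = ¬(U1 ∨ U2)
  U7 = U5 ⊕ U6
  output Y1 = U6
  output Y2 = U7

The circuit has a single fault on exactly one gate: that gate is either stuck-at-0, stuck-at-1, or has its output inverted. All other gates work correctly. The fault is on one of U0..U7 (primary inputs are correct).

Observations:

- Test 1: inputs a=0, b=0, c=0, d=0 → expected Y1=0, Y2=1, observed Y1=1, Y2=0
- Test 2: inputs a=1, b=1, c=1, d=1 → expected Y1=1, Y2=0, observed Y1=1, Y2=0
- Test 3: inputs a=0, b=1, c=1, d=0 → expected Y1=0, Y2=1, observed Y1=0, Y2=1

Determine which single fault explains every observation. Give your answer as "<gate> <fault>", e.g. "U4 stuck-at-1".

Fault-free values for test 1 (a=0, b=0, c=0, d=0): U0=0, U1=0, U2=1, U3=1, U4=1, U5=1, U6=0, U7=1, giving Y1=0, Y2=1. Observed Y1=1, Y2=0.
Test 1: faults giving observed Y1=1, Y2=0 are {U2 stuck-at-0, U2 inverted output, U6 stuck-at-1, U6 inverted output}.
Test 2 (a=1, b=1, c=1, d=1): fault-free U0=1, U1=0, U2=0, U3=1, U4=1, U5=1, U6=1, U7=0 → Y1=1, Y2=0; observed Y1=1, Y2=0. Eliminates U2 inverted output, U6 inverted output.
Test 3 (a=0, b=1, c=1, d=0): fault-free U0=1, U1=1, U2=1, U3=1, U4=0, U5=1, U6=0, U7=1 → Y1=0, Y2=1; observed Y1=0, Y2=1. Eliminates U6 stuck-at-1.
Only U2 stuck-at-0 is consistent with every test.

U2 stuck-at-0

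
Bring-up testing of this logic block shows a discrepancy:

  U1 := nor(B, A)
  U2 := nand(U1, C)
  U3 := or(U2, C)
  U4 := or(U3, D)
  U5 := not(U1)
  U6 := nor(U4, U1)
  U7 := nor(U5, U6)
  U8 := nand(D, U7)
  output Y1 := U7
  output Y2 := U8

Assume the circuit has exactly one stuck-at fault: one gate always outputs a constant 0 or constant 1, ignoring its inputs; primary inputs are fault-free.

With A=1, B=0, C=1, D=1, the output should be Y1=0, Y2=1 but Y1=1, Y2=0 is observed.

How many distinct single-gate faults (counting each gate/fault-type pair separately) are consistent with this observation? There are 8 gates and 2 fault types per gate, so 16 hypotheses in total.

3

Fault-free: U1=0, U2=1, U3=1, U4=1, U5=1, U6=0, U7=0, U8=1 → Y1=0, Y2=1. Observed Y1=1, Y2=0.
  U1: stuck-at-1 ✓; others ✗
  U2: none of the 2 fault types match ✗
  U3: none of the 2 fault types match ✗
  U4: none of the 2 fault types match ✗
  U5: stuck-at-0 ✓; others ✗
  U6: none of the 2 fault types match ✗
  U7: stuck-at-1 ✓; others ✗
  U8: none of the 2 fault types match ✗
Consistent faults: {U1 stuck-at-1, U5 stuck-at-0, U7 stuck-at-1} — 3 in all.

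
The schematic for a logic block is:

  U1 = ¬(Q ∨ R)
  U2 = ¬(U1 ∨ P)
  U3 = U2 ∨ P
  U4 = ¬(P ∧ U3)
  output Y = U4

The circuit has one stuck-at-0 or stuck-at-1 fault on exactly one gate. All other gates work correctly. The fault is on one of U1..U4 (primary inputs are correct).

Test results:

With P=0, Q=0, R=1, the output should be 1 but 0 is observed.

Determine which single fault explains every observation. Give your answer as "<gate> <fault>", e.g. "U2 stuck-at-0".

Fault-free values for test 1 (P=0, Q=0, R=1): U1=0, U2=1, U3=1, U4=1, giving Y=1. Observed 0.
Test 1: faults giving observed 0 are {U4 stuck-at-0}.
Only U4 stuck-at-0 is consistent with every test.

U4 stuck-at-0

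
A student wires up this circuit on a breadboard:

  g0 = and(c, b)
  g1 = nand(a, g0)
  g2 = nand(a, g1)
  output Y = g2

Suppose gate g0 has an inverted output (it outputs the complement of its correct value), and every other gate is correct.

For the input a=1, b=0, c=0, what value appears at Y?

1

Propagate with g0 forced: g0=1 [inverted output], g1=0, g2=1.
So Y = 1. (Without the fault it would be 0.)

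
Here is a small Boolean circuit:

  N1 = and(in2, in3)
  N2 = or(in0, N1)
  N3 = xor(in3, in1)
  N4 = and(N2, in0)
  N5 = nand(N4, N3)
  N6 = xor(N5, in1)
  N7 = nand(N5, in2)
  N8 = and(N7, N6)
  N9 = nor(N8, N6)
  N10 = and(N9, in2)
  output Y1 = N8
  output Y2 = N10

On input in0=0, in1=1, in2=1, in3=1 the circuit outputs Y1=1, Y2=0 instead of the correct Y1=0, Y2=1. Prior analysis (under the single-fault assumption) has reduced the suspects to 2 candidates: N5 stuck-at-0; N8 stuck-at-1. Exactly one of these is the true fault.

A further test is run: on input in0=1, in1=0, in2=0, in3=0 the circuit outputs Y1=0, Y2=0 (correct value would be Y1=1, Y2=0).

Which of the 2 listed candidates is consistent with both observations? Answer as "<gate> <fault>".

N5 stuck-at-0

Evaluate each candidate on input in0=1, in1=0, in2=0, in3=0:
  N5 stuck-at-0: N1=0, N2=1, N3=0, N4=1, N5=0 [stuck-at-0], N6=0, N7=1, N8=0, N9=1, N10=0 → Y1=0, Y2=0 — matches
  N8 stuck-at-1: N1=0, N2=1, N3=0, N4=1, N5=1, N6=1, N7=1, N8=1 [stuck-at-1], N9=0, N10=0 → Y1=1, Y2=0 — eliminated
Only N5 stuck-at-0 reproduces the observed Y1=0, Y2=0.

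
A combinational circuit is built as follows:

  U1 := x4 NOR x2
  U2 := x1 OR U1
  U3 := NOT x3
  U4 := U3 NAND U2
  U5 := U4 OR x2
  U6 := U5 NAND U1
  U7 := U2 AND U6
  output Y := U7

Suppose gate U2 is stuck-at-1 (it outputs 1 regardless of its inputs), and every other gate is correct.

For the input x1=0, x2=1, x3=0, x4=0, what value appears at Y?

Propagate with U2 forced: U1=0, U2=1 [stuck-at-1], U3=1, U4=0, U5=1, U6=1, U7=1.
So Y = 1. (Without the fault it would be 0.)

1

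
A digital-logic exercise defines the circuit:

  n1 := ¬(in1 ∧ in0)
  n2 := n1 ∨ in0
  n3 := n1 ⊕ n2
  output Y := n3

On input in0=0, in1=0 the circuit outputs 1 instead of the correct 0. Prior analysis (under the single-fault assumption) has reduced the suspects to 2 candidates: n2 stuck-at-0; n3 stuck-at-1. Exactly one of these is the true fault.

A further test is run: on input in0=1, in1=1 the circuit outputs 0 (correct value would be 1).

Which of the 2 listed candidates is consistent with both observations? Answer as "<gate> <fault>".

n2 stuck-at-0

Evaluate each candidate on input in0=1, in1=1:
  n2 stuck-at-0: n1=0, n2=0 [stuck-at-0], n3=0 → 0 — matches
  n3 stuck-at-1: n1=0, n2=1, n3=1 [stuck-at-1] → 1 — eliminated
Only n2 stuck-at-0 reproduces the observed 0.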